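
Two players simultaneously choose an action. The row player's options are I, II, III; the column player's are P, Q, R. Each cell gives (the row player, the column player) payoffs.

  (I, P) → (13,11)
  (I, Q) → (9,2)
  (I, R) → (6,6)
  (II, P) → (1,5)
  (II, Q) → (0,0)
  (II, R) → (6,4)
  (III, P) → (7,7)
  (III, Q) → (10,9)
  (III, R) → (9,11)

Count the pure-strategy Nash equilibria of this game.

2

(I, P): the row player gets 13 (best alternative 7); the column player gets 11 (best alternative 6). Neither deviates — NE.
(III, R): the row player gets 9 (best alternative 6); the column player gets 11 (best alternative 9). Neither deviates — NE.
(II, Q) is not a NE: the row player would switch to III (10 > 0).
No other cell survives both best-response checks, so there are 2 pure NE.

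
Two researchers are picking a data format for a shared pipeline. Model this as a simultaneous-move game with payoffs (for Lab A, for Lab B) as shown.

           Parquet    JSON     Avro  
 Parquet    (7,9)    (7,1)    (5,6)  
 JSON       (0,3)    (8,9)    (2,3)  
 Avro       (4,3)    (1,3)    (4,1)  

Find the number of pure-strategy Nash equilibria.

Both Parquet: Lab A gets 7 (best alternative 4); Lab B gets 9 (best alternative 6). Neither deviates — NE.
Both JSON: Lab A gets 8 (best alternative 7); Lab B gets 9 (best alternative 3). Neither deviates — NE.
Both Avro is not a NE: Lab A would switch to Parquet (5 > 4).
No other cell survives both best-response checks, so there are 2 pure NE.

2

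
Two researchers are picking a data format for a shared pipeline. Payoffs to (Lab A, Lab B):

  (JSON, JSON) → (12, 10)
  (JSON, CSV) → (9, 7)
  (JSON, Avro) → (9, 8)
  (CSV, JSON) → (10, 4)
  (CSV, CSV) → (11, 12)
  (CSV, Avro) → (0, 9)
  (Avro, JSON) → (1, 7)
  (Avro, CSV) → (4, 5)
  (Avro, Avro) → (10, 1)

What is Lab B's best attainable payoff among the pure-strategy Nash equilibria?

12

Both JSON is a pure NE (Lab A: 12 ≥ 10; Lab B: 10 ≥ 8). Lab B gets 10.
Both CSV is a pure NE (Lab A: 11 ≥ 9; Lab B: 12 ≥ 9). Lab B gets 12.
Every other cell has a profitable deviation for at least one player. Highest of {10, 12} is 12.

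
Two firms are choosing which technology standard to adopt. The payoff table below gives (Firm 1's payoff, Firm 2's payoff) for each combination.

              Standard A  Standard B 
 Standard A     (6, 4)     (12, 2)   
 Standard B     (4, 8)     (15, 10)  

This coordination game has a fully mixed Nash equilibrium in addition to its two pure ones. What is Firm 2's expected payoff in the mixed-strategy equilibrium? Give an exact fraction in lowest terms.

Firm 1 mixes with probability p on Standard A, chosen so Firm 2 is indifferent: 4p + 8(1−p) = 2p + 10(1−p) gives p = 1/2.
Firm 2's expected payoff is 4·1/2 + 8·1/2 = 6.

6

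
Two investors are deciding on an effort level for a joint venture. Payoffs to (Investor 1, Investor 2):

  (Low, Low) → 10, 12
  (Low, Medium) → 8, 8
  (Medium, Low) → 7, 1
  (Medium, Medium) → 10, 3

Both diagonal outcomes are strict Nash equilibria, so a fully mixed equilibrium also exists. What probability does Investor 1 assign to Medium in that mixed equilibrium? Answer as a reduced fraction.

Investor 1's mix p on Low must make Investor 2 indifferent between Low and Medium.
Investor 2's payoff from Low: 12p + 1(1−p). From Medium: 8p + 3(1−p).
Set equal: 4p = 2(1−p) → p = 2/6 = 1/3.
Probability on Medium is 1 − 1/3 = 2/3.

2/3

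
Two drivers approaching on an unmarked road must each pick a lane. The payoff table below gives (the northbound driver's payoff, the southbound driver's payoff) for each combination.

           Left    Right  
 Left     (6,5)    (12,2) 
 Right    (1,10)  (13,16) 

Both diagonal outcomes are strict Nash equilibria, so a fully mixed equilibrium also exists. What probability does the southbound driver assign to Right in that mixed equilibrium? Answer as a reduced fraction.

The southbound driver's mix q on Left must make the northbound driver indifferent between Left and Right.
The northbound driver's payoff from Left: 6q + 12(1−q). From Right: 1q + 13(1−q).
Set equal: 5q = 1(1−q) → q = 1/6.
Probability on Right is 1 − 1/6 = 5/6.

5/6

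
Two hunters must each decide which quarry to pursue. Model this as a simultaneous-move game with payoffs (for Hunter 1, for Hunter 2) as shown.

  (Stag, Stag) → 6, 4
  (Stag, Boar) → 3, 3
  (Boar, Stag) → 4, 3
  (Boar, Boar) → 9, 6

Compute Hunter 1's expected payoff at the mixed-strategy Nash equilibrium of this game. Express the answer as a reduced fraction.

Hunter 2 mixes with probability q on Stag, chosen so Hunter 1 is indifferent: 6q + 3(1−q) = 4q + 9(1−q) gives q = 3/4.
Hunter 1's expected payoff (from either row, since indifferent) is 6·3/4 + 3·1/4 = 21/4.

21/4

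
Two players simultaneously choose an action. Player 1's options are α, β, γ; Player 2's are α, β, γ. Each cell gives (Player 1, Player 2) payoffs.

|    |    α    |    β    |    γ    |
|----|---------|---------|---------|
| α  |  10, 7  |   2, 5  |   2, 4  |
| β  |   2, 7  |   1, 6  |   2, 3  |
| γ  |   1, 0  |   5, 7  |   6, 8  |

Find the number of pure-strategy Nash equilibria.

2

Both α: Player 1 gets 10 (best alternative 2); Player 2 gets 7 (best alternative 5). Neither deviates — NE.
Both γ: Player 1 gets 6 (best alternative 2); Player 2 gets 8 (best alternative 7). Neither deviates — NE.
Both β is not a NE: Player 1 would switch to γ (5 > 1).
No other cell survives both best-response checks, so there are 2 pure NE.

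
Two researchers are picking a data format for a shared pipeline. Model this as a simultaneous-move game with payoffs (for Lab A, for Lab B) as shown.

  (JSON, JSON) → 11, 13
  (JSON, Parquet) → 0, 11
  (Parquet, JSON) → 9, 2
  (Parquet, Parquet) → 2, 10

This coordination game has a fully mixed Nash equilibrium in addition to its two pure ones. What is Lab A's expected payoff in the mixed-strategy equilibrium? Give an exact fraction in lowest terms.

11/2

Lab B mixes with probability q on JSON, chosen so Lab A is indifferent: 11q + 0(1−q) = 9q + 2(1−q) gives q = 1/2.
Lab A's expected payoff (from either row, since indifferent) is 11·1/2 + 0·1/2 = 11/2.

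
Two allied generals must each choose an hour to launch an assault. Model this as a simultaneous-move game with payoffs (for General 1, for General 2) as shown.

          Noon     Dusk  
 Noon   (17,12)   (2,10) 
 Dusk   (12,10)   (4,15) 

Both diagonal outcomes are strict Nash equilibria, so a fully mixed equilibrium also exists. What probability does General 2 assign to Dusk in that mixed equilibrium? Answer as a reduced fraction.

5/7

General 2's mix q on Noon must make General 1 indifferent between Noon and Dusk.
General 1's payoff from Noon: 17q + 2(1−q). From Dusk: 12q + 4(1−q).
Set equal: 5q = 2(1−q) → q = 2/7.
Probability on Dusk is 1 − 2/7 = 5/7.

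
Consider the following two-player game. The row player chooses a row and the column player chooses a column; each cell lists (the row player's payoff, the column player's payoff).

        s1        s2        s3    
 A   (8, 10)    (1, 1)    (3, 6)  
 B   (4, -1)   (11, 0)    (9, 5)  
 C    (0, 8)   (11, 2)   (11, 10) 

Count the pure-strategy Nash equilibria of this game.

2

(A, s1): the row player gets 8 (best alternative 4); the column player gets 10 (best alternative 6). Neither deviates — NE.
(C, s3): the row player gets 11 (best alternative 9); the column player gets 10 (best alternative 8). Neither deviates — NE.
(B, s2) is not a NE: the column player would switch to s3 (5 > 0).
No other cell survives both best-response checks, so there are 2 pure NE.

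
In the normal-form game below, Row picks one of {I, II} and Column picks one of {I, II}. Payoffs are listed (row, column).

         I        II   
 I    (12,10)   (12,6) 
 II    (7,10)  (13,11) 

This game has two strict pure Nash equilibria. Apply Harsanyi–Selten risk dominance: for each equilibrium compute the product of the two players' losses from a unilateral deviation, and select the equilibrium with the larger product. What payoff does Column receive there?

At both I: Row loses 12 − 7 = 5 by deviating; Column loses 10 − 6 = 4. Product = 5·4 = 20.
At both II: Row loses 13 − 12 = 1 by deviating; Column loses 11 − 10 = 1. Product = 1·1 = 1.
20 > 1, so both I is risk-dominant. Column's payoff there is 10.

10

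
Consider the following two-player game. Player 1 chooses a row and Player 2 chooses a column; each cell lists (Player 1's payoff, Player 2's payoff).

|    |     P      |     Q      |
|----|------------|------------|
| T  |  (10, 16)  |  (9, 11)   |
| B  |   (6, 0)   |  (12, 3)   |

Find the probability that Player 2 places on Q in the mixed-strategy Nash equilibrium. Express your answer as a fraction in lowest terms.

Player 2's mix q on P must make Player 1 indifferent between T and B.
Player 1's payoff from T: 10q + 9(1−q). From B: 6q + 12(1−q).
Set equal: 4q = 3(1−q) → q = 3/7.
Probability on Q is 1 − 3/7 = 4/7.

4/7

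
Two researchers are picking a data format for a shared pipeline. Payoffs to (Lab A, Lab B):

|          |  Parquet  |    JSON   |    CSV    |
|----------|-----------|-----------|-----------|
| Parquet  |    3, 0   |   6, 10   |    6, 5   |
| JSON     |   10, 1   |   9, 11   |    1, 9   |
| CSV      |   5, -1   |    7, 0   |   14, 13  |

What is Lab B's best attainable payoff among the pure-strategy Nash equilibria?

13

Both JSON is a pure NE (Lab A: 9 ≥ 7; Lab B: 11 ≥ 9). Lab B gets 11.
Both CSV is a pure NE (Lab A: 14 ≥ 6; Lab B: 13 ≥ 0). Lab B gets 13.
Every other cell has a profitable deviation for at least one player. Highest of {11, 13} is 13.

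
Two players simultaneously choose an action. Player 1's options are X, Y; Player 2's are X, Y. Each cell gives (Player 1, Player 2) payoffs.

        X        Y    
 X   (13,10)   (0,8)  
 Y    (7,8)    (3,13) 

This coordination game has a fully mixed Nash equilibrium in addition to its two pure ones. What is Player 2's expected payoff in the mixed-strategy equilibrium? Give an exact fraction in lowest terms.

66/7

Player 1 mixes with probability p on X, chosen so Player 2 is indifferent: 10p + 8(1−p) = 8p + 13(1−p) gives p = 5/7.
Player 2's expected payoff is 10·5/7 + 8·2/7 = 66/7.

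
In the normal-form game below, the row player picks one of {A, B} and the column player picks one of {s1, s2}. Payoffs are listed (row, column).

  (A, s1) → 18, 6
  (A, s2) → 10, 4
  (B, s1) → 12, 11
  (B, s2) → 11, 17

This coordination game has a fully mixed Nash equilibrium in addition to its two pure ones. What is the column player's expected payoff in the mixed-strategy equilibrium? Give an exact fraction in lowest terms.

The row player mixes with probability p on A, chosen so the column player is indifferent: 6p + 11(1−p) = 4p + 17(1−p) gives p = 3/4.
The column player's expected payoff is 6·3/4 + 11·1/4 = 29/4.

29/4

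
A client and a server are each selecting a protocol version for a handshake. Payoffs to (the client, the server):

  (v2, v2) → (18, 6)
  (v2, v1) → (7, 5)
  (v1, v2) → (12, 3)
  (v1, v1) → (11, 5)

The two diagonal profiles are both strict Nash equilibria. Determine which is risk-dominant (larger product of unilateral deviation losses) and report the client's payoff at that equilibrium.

11

At both v2: the client loses 18 − 12 = 6 by deviating; the server loses 6 − 5 = 1. Product = 6·1 = 6.
At both v1: the client loses 11 − 7 = 4 by deviating; the server loses 5 − 3 = 2. Product = 4·2 = 8.
8 > 6, so both v1 is risk-dominant. The client's payoff there is 11.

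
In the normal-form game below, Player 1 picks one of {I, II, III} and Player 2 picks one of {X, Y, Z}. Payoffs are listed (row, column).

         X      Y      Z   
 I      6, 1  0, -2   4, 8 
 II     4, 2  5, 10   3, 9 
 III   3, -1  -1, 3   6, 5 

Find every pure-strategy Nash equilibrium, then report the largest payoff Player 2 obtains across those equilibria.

10

(II, Y) is a pure NE (Player 1: 5 ≥ 0; Player 2: 10 ≥ 9). Player 2 gets 10.
(III, Z) is a pure NE (Player 1: 6 ≥ 4; Player 2: 5 ≥ 3). Player 2 gets 5.
Every other cell has a profitable deviation for at least one player. Highest of {10, 5} is 10.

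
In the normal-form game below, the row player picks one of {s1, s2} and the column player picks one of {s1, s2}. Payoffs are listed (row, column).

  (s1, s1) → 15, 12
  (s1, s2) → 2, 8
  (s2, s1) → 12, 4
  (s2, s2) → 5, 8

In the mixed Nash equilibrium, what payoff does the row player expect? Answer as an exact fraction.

The column player mixes with probability q on s1, chosen so the row player is indifferent: 15q + 2(1−q) = 12q + 5(1−q) gives q = 1/2.
The row player's expected payoff (from either row, since indifferent) is 15·1/2 + 2·1/2 = 17/2.

17/2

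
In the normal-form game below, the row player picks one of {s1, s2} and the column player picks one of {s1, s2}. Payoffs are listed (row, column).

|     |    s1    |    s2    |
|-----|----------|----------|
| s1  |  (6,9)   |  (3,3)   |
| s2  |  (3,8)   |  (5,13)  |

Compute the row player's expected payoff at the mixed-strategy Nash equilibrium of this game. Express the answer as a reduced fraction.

The column player mixes with probability q on s1, chosen so the row player is indifferent: 6q + 3(1−q) = 3q + 5(1−q) gives q = 2/5.
The row player's expected payoff (from either row, since indifferent) is 6·2/5 + 3·3/5 = 21/5.

21/5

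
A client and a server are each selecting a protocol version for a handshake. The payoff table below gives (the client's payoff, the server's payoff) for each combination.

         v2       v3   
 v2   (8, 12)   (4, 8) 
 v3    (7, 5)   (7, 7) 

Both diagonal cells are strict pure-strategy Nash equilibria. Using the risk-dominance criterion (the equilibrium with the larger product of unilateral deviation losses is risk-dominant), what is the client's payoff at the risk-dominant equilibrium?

7

At both v2: the client loses 8 − 7 = 1 by deviating; the server loses 12 − 8 = 4. Product = 1·4 = 4.
At both v3: the client loses 7 − 4 = 3 by deviating; the server loses 7 − 5 = 2. Product = 3·2 = 6.
6 > 4, so both v3 is risk-dominant. The client's payoff there is 7.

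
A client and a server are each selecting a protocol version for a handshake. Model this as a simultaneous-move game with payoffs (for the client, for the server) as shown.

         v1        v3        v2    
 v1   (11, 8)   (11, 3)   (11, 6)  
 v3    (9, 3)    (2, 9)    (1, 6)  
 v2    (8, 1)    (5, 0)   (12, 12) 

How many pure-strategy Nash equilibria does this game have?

Both v1: the client gets 11 (best alternative 9); the server gets 8 (best alternative 6). Neither deviates — NE.
Both v2: the client gets 12 (best alternative 11); the server gets 12 (best alternative 1). Neither deviates — NE.
Both v3 is not a NE: the client would switch to v1 (11 > 2).
No other cell survives both best-response checks, so there are 2 pure NE.

2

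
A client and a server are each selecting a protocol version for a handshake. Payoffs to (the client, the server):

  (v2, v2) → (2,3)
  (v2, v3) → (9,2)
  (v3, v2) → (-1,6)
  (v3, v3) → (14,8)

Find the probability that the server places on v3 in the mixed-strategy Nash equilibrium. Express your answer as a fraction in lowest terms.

3/8

The server's mix q on v2 must make the client indifferent between v2 and v3.
The client's payoff from v2: 2q + 9(1−q). From v3: (-1)q + 14(1−q).
Set equal: 3q = 5(1−q) → q = 5/8.
Probability on v3 is 1 − 5/8 = 3/8.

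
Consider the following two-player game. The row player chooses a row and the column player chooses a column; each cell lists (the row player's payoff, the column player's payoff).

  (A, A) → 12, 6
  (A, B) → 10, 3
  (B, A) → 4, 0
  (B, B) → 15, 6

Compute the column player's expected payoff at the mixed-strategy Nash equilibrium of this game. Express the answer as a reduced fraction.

4

The row player mixes with probability p on A, chosen so the column player is indifferent: 6p + 0(1−p) = 3p + 6(1−p) gives p = 2/3.
The column player's expected payoff is 6·2/3 + 0·1/3 = 4.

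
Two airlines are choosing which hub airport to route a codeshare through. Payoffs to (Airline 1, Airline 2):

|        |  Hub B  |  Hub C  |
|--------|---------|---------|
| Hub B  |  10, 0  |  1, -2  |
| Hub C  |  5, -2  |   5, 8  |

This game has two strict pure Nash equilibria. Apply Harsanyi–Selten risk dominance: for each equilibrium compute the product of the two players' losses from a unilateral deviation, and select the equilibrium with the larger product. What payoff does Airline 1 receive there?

At both Hub B: Airline 1 loses 10 − 5 = 5 by deviating; Airline 2 loses 0 − (-2) = 2. Product = 5·2 = 10.
At both Hub C: Airline 1 loses 5 − 1 = 4 by deviating; Airline 2 loses 8 − (-2) = 10. Product = 4·10 = 40.
40 > 10, so both Hub C is risk-dominant. Airline 1's payoff there is 5.

5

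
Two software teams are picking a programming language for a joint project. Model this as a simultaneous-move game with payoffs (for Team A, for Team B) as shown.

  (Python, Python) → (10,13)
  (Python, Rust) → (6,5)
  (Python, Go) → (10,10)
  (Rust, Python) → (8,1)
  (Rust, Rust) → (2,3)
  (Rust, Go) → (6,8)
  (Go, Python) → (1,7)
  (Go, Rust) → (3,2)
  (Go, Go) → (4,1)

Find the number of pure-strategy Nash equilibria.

Both Python: Team A gets 10 (best alternative 8); Team B gets 13 (best alternative 10). Neither deviates — NE.
Both Go is not a NE: Team A would switch to Python (10 > 4).
No other cell survives both best-response checks, so there is 1 pure NE.

1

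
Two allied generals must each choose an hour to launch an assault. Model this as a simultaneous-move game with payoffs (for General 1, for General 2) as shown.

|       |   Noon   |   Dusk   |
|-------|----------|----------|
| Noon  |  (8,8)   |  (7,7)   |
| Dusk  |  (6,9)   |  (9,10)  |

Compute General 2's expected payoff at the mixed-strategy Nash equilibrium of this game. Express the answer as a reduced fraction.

General 1 mixes with probability p on Noon, chosen so General 2 is indifferent: 8p + 9(1−p) = 7p + 10(1−p) gives p = 1/2.
General 2's expected payoff is 8·1/2 + 9·1/2 = 17/2.

17/2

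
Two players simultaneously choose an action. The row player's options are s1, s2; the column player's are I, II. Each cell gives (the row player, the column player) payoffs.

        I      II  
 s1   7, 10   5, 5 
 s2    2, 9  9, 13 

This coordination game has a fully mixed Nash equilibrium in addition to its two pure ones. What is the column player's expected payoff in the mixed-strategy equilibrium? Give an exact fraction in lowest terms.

85/9

The row player mixes with probability p on s1, chosen so the column player is indifferent: 10p + 9(1−p) = 5p + 13(1−p) gives p = 4/9.
The column player's expected payoff is 10·4/9 + 9·5/9 = 85/9.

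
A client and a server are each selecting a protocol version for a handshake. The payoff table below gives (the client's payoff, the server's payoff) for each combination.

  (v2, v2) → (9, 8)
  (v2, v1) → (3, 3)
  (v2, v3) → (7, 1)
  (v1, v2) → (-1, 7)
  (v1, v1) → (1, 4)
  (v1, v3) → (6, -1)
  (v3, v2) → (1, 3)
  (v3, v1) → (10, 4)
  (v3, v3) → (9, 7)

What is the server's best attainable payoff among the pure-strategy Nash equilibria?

8

Both v2 is a pure NE (the client: 9 ≥ 1; the server: 8 ≥ 3). The server gets 8.
Both v3 is a pure NE (the client: 9 ≥ 7; the server: 7 ≥ 4). The server gets 7.
Every other cell has a profitable deviation for at least one player. Highest of {8, 7} is 8.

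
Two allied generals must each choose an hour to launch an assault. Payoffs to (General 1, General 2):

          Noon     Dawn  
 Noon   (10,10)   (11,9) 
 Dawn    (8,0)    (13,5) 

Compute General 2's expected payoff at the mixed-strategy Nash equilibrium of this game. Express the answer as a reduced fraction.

General 1 mixes with probability p on Noon, chosen so General 2 is indifferent: 10p + 0(1−p) = 9p + 5(1−p) gives p = 5/6.
General 2's expected payoff is 10·5/6 + 0·1/6 = 25/3.

25/3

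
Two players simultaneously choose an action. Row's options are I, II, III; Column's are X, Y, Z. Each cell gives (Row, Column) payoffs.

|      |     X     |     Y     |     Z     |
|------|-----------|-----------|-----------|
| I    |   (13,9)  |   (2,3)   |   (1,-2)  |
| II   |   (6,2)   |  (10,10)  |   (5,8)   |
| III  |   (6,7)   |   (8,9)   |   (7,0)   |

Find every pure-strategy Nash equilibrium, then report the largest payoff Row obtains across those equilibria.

13

(I, X) is a pure NE (Row: 13 ≥ 6; Column: 9 ≥ 3). Row gets 13.
(II, Y) is a pure NE (Row: 10 ≥ 8; Column: 10 ≥ 8). Row gets 10.
Every other cell has a profitable deviation for at least one player. Highest of {13, 10} is 13.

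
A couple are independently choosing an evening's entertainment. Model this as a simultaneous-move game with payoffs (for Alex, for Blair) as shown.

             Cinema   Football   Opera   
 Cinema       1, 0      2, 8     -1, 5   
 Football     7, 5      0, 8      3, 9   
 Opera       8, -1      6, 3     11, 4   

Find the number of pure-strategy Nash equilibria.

Both Opera: Alex gets 11 (best alternative 3); Blair gets 4 (best alternative 3). Neither deviates — NE.
Both Football is not a NE: Alex would switch to Opera (6 > 0).
No other cell survives both best-response checks, so there is 1 pure NE.

1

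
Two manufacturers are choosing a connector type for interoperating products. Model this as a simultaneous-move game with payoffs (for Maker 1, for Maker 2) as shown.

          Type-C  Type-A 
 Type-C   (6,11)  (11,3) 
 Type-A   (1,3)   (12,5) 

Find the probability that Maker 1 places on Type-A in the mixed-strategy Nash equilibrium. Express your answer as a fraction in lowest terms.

Maker 1's mix p on Type-C must make Maker 2 indifferent between Type-C and Type-A.
Maker 2's payoff from Type-C: 11p + 3(1−p). From Type-A: 3p + 5(1−p).
Set equal: 8p = 2(1−p) → p = 2/10 = 1/5.
Probability on Type-A is 1 − 1/5 = 4/5.

4/5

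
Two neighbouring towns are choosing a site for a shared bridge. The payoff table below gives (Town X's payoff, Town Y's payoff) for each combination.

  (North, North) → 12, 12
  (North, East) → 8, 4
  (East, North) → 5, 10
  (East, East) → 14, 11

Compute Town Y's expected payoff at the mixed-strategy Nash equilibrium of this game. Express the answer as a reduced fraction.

92/9

Town X mixes with probability p on North, chosen so Town Y is indifferent: 12p + 10(1−p) = 4p + 11(1−p) gives p = 1/9.
Town Y's expected payoff is 12·1/9 + 10·8/9 = 92/9.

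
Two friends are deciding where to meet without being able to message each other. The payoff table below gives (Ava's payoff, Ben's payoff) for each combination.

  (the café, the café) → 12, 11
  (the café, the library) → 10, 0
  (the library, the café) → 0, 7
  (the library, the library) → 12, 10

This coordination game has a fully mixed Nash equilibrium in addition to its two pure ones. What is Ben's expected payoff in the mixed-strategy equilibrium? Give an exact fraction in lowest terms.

55/7

Ava mixes with probability p on the café, chosen so Ben is indifferent: 11p + 7(1−p) = 0p + 10(1−p) gives p = 3/14.
Ben's expected payoff is 11·3/14 + 7·11/14 = 55/7.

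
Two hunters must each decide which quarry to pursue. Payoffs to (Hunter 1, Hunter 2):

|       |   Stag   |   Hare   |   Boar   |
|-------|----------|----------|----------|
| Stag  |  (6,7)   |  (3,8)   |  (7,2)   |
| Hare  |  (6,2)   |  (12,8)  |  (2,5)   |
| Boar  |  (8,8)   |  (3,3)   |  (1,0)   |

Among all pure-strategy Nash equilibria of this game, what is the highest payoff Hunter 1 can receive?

12

Both Hare is a pure NE (Hunter 1: 12 ≥ 3; Hunter 2: 8 ≥ 5). Hunter 1 gets 12.
(Boar, Stag) is a pure NE (Hunter 1: 8 ≥ 6; Hunter 2: 8 ≥ 3). Hunter 1 gets 8.
Every other cell has a profitable deviation for at least one player. Highest of {12, 8} is 12.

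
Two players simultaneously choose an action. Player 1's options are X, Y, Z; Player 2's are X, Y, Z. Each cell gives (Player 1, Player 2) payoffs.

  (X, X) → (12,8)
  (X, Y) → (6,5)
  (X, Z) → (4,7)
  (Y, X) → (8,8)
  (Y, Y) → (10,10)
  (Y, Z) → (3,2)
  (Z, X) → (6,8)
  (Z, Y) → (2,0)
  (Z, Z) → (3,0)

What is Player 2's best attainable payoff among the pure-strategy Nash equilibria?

10

Both X is a pure NE (Player 1: 12 ≥ 8; Player 2: 8 ≥ 7). Player 2 gets 8.
Both Y is a pure NE (Player 1: 10 ≥ 6; Player 2: 10 ≥ 8). Player 2 gets 10.
Every other cell has a profitable deviation for at least one player. Highest of {8, 10} is 10.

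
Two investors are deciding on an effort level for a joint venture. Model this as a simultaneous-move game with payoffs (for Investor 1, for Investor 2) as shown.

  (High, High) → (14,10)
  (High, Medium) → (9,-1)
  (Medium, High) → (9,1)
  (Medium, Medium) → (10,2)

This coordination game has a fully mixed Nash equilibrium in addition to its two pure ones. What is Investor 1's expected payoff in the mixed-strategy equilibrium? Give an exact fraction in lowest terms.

Investor 2 mixes with probability q on High, chosen so Investor 1 is indifferent: 14q + 9(1−q) = 9q + 10(1−q) gives q = 1/6.
Investor 1's expected payoff (from either row, since indifferent) is 14·1/6 + 9·5/6 = 59/6.

59/6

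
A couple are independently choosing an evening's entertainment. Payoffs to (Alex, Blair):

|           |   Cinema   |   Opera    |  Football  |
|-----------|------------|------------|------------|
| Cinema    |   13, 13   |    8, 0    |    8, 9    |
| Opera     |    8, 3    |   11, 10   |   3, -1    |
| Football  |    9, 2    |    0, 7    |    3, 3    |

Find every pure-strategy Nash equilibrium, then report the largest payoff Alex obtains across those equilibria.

13

Both Cinema is a pure NE (Alex: 13 ≥ 9; Blair: 13 ≥ 9). Alex gets 13.
Both Opera is a pure NE (Alex: 11 ≥ 8; Blair: 10 ≥ 3). Alex gets 11.
Every other cell has a profitable deviation for at least one player. Highest of {13, 11} is 13.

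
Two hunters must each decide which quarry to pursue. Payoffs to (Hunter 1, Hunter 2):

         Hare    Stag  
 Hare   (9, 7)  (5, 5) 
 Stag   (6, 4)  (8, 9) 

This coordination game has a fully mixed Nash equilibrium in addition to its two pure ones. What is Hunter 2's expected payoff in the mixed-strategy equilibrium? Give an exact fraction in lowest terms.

43/7

Hunter 1 mixes with probability p on Hare, chosen so Hunter 2 is indifferent: 7p + 4(1−p) = 5p + 9(1−p) gives p = 5/7.
Hunter 2's expected payoff is 7·5/7 + 4·2/7 = 43/7.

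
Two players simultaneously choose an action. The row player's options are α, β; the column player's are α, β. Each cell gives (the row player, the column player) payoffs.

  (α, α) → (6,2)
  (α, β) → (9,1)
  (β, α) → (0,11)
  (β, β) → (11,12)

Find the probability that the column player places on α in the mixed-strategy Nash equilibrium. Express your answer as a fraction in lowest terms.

1/4

The column player's mix q on α must make the row player indifferent between α and β.
The row player's payoff from α: 6q + 9(1−q). From β: 0q + 11(1−q).
Set equal: 6q = 2(1−q) → q = 2/8 = 1/4.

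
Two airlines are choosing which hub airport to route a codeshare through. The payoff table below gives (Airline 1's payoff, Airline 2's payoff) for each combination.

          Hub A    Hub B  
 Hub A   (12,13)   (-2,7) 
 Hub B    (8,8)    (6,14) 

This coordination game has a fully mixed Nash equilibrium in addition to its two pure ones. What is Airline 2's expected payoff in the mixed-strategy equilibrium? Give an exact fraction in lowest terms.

21/2

Airline 1 mixes with probability p on Hub A, chosen so Airline 2 is indifferent: 13p + 8(1−p) = 7p + 14(1−p) gives p = 1/2.
Airline 2's expected payoff is 13·1/2 + 8·1/2 = 21/2.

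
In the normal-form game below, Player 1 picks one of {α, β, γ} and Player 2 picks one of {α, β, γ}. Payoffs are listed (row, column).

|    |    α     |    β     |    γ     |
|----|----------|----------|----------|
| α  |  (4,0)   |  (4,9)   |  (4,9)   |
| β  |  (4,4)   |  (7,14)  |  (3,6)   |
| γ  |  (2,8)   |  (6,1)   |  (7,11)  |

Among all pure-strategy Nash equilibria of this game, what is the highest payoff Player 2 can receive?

Both β is a pure NE (Player 1: 7 ≥ 6; Player 2: 14 ≥ 6). Player 2 gets 14.
Both γ is a pure NE (Player 1: 7 ≥ 4; Player 2: 11 ≥ 8). Player 2 gets 11.
Every other cell has a profitable deviation for at least one player. Highest of {14, 11} is 14.

14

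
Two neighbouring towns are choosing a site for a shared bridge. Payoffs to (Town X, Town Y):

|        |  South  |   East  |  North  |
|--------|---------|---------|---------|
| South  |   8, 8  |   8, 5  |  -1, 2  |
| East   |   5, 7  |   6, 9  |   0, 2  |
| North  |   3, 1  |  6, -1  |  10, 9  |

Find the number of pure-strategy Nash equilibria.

2

Both South: Town X gets 8 (best alternative 5); Town Y gets 8 (best alternative 5). Neither deviates — NE.
Both North: Town X gets 10 (best alternative 0); Town Y gets 9 (best alternative 1). Neither deviates — NE.
Both East is not a NE: Town X would switch to South (8 > 6).
No other cell survives both best-response checks, so there are 2 pure NE.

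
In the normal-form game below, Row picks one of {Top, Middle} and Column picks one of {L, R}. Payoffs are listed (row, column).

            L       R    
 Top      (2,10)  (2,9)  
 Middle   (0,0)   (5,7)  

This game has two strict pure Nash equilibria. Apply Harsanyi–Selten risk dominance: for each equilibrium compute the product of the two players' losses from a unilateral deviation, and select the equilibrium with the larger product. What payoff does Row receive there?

At (Top, L): Row loses 2 − 0 = 2 by deviating; Column loses 10 − 9 = 1. Product = 2·1 = 2.
At (Middle, R): Row loses 5 − 2 = 3 by deviating; Column loses 7 − 0 = 7. Product = 3·7 = 21.
21 > 2, so (Middle, R) is risk-dominant. Row's payoff there is 5.

5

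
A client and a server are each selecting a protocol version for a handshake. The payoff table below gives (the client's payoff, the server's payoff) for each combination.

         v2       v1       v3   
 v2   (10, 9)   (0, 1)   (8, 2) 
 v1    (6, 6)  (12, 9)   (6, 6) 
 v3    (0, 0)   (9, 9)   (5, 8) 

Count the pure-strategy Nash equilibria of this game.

Both v2: the client gets 10 (best alternative 6); the server gets 9 (best alternative 2). Neither deviates — NE.
Both v1: the client gets 12 (best alternative 9); the server gets 9 (best alternative 6). Neither deviates — NE.
Both v3 is not a NE: the client would switch to v2 (8 > 5).
No other cell survives both best-response checks, so there are 2 pure NE.

2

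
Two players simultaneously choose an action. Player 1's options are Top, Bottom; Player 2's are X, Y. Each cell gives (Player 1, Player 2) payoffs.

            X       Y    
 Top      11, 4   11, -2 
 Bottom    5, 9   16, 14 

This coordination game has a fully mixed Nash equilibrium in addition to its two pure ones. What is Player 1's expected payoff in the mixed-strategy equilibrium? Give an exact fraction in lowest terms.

Player 2 mixes with probability q on X, chosen so Player 1 is indifferent: 11q + 11(1−q) = 5q + 16(1−q) gives q = 5/11.
Player 1's expected payoff (from either row, since indifferent) is 11·5/11 + 11·6/11 = 11.

11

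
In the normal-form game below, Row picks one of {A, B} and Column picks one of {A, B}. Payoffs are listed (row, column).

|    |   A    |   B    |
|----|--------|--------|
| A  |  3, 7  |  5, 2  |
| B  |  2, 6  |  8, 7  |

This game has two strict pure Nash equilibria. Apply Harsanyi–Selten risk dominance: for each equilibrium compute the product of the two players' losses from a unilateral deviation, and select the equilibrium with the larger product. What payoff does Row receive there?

At both A: Row loses 3 − 2 = 1 by deviating; Column loses 7 − 2 = 5. Product = 1·5 = 5.
At both B: Row loses 8 − 5 = 3 by deviating; Column loses 7 − 6 = 1. Product = 3·1 = 3.
5 > 3, so both A is risk-dominant. Row's payoff there is 3.

3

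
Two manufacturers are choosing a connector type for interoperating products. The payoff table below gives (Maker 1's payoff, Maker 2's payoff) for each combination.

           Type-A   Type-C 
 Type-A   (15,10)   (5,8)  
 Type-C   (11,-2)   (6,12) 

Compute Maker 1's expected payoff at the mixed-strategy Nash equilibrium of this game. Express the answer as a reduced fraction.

Maker 2 mixes with probability q on Type-A, chosen so Maker 1 is indifferent: 15q + 5(1−q) = 11q + 6(1−q) gives q = 1/5.
Maker 1's expected payoff (from either row, since indifferent) is 15·1/5 + 5·4/5 = 7.

7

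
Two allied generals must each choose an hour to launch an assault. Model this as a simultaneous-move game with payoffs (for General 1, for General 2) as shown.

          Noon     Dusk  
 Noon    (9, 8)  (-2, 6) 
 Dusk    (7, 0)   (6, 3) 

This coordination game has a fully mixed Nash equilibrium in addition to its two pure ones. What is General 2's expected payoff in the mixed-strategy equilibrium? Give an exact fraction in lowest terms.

General 1 mixes with probability p on Noon, chosen so General 2 is indifferent: 8p + 0(1−p) = 6p + 3(1−p) gives p = 3/5.
General 2's expected payoff is 8·3/5 + 0·2/5 = 24/5.

24/5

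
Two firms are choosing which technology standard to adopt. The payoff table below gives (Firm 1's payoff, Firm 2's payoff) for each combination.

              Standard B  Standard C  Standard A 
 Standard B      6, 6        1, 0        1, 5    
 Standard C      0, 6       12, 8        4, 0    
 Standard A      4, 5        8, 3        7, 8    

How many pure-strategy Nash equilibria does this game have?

3

Both Standard B: Firm 1 gets 6 (best alternative 4); Firm 2 gets 6 (best alternative 5). Neither deviates — NE.
Both Standard C: Firm 1 gets 12 (best alternative 8); Firm 2 gets 8 (best alternative 6). Neither deviates — NE.
Both Standard A: Firm 1 gets 7 (best alternative 4); Firm 2 gets 8 (best alternative 5). Neither deviates — NE.
(Standard C, Standard A) is not a NE: Firm 1 would switch to Standard A (7 > 4).
No other cell survives both best-response checks, so there are 3 pure NE.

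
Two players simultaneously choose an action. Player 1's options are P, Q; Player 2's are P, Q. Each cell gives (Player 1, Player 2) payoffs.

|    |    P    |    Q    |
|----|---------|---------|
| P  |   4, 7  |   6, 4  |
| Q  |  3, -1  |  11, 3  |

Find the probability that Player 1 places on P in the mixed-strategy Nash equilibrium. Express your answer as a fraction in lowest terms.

Player 1's mix p on P must make Player 2 indifferent between P and Q.
Player 2's payoff from P: 7p + (-1)(1−p). From Q: 4p + 3(1−p).
Set equal: 3p = 4(1−p) → p = 4/7.

4/7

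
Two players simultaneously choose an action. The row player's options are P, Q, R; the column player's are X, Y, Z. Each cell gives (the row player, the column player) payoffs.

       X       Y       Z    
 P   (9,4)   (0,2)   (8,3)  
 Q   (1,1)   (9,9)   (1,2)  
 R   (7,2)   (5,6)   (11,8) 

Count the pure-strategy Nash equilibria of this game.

3

(P, X): the row player gets 9 (best alternative 7); the column player gets 4 (best alternative 3). Neither deviates — NE.
(Q, Y): the row player gets 9 (best alternative 5); the column player gets 9 (best alternative 2). Neither deviates — NE.
(R, Z): the row player gets 11 (best alternative 8); the column player gets 8 (best alternative 6). Neither deviates — NE.
(Q, X) is not a NE: the row player would switch to P (9 > 1).
No other cell survives both best-response checks, so there are 3 pure NE.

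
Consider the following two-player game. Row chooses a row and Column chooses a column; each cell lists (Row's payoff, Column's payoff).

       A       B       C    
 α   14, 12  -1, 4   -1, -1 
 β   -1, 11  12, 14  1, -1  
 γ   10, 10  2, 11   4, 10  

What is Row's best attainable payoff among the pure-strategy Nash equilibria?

(α, A) is a pure NE (Row: 14 ≥ 10; Column: 12 ≥ 4). Row gets 14.
(β, B) is a pure NE (Row: 12 ≥ 2; Column: 14 ≥ 11). Row gets 12.
Every other cell has a profitable deviation for at least one player. Highest of {14, 12} is 14.

14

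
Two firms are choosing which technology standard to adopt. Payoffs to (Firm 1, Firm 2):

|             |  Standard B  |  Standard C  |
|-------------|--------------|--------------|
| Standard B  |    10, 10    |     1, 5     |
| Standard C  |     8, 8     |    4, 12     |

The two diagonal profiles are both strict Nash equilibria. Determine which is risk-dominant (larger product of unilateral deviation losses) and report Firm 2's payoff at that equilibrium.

12

At both Standard B: Firm 1 loses 10 − 8 = 2 by deviating; Firm 2 loses 10 − 5 = 5. Product = 2·5 = 10.
At both Standard C: Firm 1 loses 4 − 1 = 3 by deviating; Firm 2 loses 12 − 8 = 4. Product = 3·4 = 12.
12 > 10, so both Standard C is risk-dominant. Firm 2's payoff there is 12.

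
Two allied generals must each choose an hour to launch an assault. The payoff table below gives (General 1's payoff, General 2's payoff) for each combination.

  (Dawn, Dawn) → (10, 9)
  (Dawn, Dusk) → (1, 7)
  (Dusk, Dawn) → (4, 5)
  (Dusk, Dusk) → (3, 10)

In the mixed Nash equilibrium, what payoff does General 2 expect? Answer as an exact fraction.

General 1 mixes with probability p on Dawn, chosen so General 2 is indifferent: 9p + 5(1−p) = 7p + 10(1−p) gives p = 5/7.
General 2's expected payoff is 9·5/7 + 5·2/7 = 55/7.

55/7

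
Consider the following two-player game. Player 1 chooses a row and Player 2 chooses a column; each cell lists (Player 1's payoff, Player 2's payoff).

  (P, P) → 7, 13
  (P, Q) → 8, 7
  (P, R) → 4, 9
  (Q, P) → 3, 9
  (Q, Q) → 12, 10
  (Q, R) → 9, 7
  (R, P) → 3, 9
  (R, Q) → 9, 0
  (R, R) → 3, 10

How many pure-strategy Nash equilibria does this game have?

Both P: Player 1 gets 7 (best alternative 3); Player 2 gets 13 (best alternative 9). Neither deviates — NE.
Both Q: Player 1 gets 12 (best alternative 9); Player 2 gets 10 (best alternative 9). Neither deviates — NE.
Both R is not a NE: Player 1 would switch to Q (9 > 3).
No other cell survives both best-response checks, so there are 2 pure NE.

2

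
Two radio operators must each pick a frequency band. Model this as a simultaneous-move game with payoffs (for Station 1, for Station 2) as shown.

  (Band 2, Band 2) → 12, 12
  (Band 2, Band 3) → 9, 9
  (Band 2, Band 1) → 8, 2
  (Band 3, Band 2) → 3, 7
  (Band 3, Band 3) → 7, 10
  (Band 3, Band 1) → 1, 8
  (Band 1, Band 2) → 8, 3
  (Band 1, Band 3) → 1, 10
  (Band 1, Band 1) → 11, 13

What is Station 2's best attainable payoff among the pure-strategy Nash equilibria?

13

Both Band 2 is a pure NE (Station 1: 12 ≥ 8; Station 2: 12 ≥ 9). Station 2 gets 12.
Both Band 1 is a pure NE (Station 1: 11 ≥ 8; Station 2: 13 ≥ 10). Station 2 gets 13.
Every other cell has a profitable deviation for at least one player. Highest of {12, 13} is 13.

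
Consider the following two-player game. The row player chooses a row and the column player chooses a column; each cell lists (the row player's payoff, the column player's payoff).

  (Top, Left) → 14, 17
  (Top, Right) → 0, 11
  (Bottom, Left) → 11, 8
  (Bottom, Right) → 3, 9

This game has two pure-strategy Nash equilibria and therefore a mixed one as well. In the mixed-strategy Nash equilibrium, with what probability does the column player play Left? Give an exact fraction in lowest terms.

1/2

The column player's mix q on Left must make the row player indifferent between Top and Bottom.
The row player's payoff from Top: 14q + 0(1−q). From Bottom: 11q + 3(1−q).
Set equal: 3q = 3(1−q) → q = 3/6 = 1/2.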